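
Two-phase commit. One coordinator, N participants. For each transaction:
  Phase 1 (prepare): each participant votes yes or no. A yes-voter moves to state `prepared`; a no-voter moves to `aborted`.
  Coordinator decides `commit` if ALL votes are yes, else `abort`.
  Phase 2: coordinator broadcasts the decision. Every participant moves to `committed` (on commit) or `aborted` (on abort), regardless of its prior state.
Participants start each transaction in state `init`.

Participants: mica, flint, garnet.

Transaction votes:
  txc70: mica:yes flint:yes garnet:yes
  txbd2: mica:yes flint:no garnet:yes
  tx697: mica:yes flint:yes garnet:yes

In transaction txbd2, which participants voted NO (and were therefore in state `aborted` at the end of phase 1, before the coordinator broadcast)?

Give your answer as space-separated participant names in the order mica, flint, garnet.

Answer: flint

Derivation:
Txn txbd2 phase 1: mica yes -> prepared; flint no -> aborted; garnet yes -> prepared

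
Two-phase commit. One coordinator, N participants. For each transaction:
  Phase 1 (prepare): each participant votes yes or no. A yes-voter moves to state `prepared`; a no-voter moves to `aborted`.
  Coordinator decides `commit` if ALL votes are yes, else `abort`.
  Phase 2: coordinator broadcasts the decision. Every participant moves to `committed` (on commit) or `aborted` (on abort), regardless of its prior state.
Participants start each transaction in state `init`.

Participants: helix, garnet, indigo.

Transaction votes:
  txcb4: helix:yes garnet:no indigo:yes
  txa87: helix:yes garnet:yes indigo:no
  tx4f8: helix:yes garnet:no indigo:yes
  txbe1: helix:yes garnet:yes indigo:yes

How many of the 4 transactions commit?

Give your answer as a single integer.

Answer: 1

Derivation:
txcb4: no from garnet -> abort (commits=0)
txa87: no from indigo -> abort (commits=0)
tx4f8: no from garnet -> abort (commits=0)
txbe1: all yes -> commit (commits=1)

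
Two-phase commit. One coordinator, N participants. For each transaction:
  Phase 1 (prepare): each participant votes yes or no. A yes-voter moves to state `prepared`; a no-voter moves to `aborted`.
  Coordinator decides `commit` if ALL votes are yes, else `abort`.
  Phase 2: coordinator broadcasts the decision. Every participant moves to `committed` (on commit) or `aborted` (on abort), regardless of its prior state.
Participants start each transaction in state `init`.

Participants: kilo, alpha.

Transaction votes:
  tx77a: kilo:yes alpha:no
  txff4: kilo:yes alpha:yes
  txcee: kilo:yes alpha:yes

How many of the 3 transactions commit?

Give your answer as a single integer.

Answer: 2

Derivation:
tx77a: no from alpha -> abort (commits=0)
txff4: all yes -> commit (commits=1)
txcee: all yes -> commit (commits=2)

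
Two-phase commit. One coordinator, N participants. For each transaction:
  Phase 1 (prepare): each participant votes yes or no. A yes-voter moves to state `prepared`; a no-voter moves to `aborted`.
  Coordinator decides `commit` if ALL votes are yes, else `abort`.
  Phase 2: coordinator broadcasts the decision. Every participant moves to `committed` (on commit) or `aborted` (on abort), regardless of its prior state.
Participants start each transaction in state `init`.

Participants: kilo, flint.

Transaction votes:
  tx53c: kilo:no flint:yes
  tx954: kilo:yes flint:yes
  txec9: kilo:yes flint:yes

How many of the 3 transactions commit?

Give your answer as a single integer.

tx53c: no from kilo -> abort (commits=0)
tx954: all yes -> commit (commits=1)
txec9: all yes -> commit (commits=2)

Answer: 2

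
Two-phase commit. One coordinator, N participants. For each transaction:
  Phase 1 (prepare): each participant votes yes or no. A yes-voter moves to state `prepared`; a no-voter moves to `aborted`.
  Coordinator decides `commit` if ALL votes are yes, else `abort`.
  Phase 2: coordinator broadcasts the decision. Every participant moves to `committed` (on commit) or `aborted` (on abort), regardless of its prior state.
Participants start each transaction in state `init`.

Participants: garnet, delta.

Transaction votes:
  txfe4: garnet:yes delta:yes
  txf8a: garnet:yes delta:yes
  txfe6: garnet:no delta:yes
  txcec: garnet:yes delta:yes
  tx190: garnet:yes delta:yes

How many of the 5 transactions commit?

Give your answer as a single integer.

Answer: 4

Derivation:
txfe4: all yes -> commit (commits=1)
txf8a: all yes -> commit (commits=2)
txfe6: no from garnet -> abort (commits=2)
txcec: all yes -> commit (commits=3)
tx190: all yes -> commit (commits=4)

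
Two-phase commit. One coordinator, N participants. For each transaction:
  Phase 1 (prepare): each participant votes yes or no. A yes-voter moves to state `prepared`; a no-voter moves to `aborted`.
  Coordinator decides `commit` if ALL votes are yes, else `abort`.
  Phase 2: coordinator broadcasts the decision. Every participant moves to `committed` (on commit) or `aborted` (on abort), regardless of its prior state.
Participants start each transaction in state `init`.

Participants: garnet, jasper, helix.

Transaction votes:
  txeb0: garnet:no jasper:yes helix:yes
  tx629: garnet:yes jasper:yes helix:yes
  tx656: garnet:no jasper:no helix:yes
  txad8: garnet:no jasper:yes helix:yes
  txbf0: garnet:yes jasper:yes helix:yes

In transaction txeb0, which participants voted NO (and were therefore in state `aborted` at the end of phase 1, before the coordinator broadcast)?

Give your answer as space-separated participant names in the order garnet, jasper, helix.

Txn txeb0 phase 1: garnet no -> aborted; jasper yes -> prepared; helix yes -> prepared

Answer: garnet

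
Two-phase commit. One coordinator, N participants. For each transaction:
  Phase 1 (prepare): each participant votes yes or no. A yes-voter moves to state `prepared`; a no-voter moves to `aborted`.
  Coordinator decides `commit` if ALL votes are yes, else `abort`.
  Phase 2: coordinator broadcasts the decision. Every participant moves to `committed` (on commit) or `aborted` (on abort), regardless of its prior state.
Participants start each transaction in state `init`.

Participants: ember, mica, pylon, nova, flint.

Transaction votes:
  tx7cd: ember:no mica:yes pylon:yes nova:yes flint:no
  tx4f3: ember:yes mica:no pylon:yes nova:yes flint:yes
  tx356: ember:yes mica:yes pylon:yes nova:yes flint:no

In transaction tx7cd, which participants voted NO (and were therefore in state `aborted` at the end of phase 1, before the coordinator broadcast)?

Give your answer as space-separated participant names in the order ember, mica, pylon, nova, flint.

Answer: ember flint

Derivation:
Txn tx7cd phase 1: ember no -> aborted; mica yes -> prepared; pylon yes -> prepared; nova yes -> prepared; flint no -> aborted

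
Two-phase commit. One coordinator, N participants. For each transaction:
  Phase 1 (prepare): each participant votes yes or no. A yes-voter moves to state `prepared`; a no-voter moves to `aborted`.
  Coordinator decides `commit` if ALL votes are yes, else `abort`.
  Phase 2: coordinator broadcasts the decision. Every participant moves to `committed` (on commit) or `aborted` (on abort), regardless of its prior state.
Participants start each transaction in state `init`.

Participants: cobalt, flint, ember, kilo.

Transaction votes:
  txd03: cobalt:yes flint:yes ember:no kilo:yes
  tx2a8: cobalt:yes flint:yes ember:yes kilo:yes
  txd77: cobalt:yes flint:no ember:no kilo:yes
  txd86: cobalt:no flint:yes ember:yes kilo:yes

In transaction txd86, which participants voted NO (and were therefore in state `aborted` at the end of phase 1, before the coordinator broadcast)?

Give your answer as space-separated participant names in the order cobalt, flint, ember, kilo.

Txn txd86 phase 1: cobalt no -> aborted; flint yes -> prepared; ember yes -> prepared; kilo yes -> prepared

Answer: cobalt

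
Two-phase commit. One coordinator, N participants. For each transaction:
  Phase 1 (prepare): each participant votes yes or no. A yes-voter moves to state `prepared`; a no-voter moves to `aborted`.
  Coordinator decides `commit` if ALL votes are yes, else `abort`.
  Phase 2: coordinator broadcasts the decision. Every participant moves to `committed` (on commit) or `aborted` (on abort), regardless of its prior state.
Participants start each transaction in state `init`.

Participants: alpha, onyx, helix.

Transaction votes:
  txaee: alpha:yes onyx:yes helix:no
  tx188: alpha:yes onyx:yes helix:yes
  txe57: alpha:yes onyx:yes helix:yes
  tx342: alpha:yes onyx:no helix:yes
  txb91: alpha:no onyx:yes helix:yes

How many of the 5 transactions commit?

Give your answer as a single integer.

txaee: no from helix -> abort (commits=0)
tx188: all yes -> commit (commits=1)
txe57: all yes -> commit (commits=2)
tx342: no from onyx -> abort (commits=2)
txb91: no from alpha -> abort (commits=2)

Answer: 2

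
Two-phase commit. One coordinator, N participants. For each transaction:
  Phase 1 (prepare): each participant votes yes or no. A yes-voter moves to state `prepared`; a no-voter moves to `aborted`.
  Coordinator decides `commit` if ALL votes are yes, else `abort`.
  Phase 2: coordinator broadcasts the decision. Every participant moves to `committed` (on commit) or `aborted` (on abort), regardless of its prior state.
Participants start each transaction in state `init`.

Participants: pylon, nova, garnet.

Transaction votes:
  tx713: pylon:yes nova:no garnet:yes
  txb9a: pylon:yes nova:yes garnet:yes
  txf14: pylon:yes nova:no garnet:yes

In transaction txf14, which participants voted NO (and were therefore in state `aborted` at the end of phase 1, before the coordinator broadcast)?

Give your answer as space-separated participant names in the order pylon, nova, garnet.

Answer: nova

Derivation:
Txn txf14 phase 1: pylon yes -> prepared; nova no -> aborted; garnet yes -> prepared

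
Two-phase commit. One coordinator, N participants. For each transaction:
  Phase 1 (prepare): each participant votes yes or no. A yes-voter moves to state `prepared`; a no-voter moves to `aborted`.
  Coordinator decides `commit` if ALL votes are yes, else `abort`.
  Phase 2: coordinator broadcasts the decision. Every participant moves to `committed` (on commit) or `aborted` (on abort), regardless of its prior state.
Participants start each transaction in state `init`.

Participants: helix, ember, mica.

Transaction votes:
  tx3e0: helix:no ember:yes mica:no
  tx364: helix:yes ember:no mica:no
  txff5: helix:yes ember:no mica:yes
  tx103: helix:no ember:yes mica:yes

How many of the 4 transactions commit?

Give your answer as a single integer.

tx3e0: no from helix, mica -> abort (commits=0)
tx364: no from ember, mica -> abort (commits=0)
txff5: no from ember -> abort (commits=0)
tx103: no from helix -> abort (commits=0)

Answer: 0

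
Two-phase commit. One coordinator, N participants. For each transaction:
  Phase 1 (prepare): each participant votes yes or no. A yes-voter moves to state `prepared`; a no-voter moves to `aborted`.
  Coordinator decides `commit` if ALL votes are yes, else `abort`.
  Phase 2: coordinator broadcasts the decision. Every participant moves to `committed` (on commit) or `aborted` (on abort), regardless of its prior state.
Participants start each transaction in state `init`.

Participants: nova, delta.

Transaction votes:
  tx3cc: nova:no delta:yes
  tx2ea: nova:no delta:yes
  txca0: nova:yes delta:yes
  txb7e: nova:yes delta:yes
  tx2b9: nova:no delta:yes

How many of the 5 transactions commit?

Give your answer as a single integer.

tx3cc: no from nova -> abort (commits=0)
tx2ea: no from nova -> abort (commits=0)
txca0: all yes -> commit (commits=1)
txb7e: all yes -> commit (commits=2)
tx2b9: no from nova -> abort (commits=2)

Answer: 2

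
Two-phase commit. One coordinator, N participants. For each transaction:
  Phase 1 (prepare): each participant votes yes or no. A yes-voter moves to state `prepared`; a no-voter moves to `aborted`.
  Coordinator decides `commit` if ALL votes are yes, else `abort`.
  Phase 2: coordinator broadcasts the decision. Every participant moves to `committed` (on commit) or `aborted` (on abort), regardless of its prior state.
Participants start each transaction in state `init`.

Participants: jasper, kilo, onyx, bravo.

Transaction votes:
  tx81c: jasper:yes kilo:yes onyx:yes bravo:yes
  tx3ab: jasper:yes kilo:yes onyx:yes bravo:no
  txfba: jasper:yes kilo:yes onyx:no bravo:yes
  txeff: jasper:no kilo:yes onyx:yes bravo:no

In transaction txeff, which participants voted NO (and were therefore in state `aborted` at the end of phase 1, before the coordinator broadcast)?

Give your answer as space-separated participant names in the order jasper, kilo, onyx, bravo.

Answer: jasper bravo

Derivation:
Txn txeff phase 1: jasper no -> aborted; kilo yes -> prepared; onyx yes -> prepared; bravo no -> aborted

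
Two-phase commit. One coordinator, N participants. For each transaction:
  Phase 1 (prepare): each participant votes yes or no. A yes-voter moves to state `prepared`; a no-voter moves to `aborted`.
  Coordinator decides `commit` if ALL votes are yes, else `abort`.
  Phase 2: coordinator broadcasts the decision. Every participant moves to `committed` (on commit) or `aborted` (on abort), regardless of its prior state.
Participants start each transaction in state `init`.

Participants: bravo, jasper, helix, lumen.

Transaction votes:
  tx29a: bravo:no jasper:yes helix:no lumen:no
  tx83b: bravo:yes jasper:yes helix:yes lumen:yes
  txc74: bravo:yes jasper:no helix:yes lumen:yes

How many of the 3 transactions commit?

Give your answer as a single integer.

Answer: 1

Derivation:
tx29a: no from bravo, helix, lumen -> abort (commits=0)
tx83b: all yes -> commit (commits=1)
txc74: no from jasper -> abort (commits=1)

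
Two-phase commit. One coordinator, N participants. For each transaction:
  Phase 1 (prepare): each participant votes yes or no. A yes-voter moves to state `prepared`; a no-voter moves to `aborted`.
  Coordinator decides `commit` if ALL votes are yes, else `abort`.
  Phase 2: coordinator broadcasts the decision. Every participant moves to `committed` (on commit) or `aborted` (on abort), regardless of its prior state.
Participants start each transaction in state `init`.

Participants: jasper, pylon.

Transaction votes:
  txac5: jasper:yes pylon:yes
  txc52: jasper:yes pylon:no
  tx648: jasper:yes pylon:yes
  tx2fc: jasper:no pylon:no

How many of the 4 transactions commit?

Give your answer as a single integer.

txac5: all yes -> commit (commits=1)
txc52: no from pylon -> abort (commits=1)
tx648: all yes -> commit (commits=2)
tx2fc: no from jasper, pylon -> abort (commits=2)

Answer: 2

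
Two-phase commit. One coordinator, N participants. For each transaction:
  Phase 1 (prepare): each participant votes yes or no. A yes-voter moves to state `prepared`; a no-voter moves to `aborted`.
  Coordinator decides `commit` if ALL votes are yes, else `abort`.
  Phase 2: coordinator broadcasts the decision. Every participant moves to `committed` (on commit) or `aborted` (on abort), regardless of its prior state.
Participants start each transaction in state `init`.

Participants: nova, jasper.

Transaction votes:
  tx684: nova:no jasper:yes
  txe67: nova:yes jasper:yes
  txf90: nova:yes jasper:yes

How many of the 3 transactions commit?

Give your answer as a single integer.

tx684: no from nova -> abort (commits=0)
txe67: all yes -> commit (commits=1)
txf90: all yes -> commit (commits=2)

Answer: 2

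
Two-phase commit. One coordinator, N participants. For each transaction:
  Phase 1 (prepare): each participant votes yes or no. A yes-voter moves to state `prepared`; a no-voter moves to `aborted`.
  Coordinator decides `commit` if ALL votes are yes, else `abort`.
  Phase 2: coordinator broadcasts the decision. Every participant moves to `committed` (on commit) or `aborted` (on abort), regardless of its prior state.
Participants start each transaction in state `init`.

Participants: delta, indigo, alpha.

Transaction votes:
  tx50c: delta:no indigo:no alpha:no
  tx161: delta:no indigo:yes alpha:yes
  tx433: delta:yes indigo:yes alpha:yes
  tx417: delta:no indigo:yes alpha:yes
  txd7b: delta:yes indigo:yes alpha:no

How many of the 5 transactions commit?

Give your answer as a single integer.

tx50c: no from delta, indigo, alpha -> abort (commits=0)
tx161: no from delta -> abort (commits=0)
tx433: all yes -> commit (commits=1)
tx417: no from delta -> abort (commits=1)
txd7b: no from alpha -> abort (commits=1)

Answer: 1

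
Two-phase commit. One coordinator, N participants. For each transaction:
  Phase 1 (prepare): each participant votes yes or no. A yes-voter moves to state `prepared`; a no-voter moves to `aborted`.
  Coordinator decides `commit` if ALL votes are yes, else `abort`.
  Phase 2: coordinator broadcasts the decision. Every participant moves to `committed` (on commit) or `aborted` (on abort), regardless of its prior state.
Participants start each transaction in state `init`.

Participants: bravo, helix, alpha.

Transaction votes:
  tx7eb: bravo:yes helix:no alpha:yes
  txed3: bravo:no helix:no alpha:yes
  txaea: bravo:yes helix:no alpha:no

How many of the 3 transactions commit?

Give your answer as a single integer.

Answer: 0

Derivation:
tx7eb: no from helix -> abort (commits=0)
txed3: no from bravo, helix -> abort (commits=0)
txaea: no from helix, alpha -> abort (commits=0)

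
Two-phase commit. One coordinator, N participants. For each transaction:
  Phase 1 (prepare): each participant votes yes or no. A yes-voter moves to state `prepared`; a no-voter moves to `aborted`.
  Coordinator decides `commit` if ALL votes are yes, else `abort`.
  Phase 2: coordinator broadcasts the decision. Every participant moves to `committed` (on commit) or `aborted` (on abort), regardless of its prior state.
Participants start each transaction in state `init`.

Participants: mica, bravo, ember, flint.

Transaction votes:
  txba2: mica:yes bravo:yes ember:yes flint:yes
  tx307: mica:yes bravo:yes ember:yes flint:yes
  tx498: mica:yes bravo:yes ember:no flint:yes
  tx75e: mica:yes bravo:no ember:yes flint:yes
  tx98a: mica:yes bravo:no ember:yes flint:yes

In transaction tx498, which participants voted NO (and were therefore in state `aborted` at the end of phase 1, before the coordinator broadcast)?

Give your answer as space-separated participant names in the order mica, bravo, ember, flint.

Answer: ember

Derivation:
Txn tx498 phase 1: mica yes -> prepared; bravo yes -> prepared; ember no -> aborted; flint yes -> prepared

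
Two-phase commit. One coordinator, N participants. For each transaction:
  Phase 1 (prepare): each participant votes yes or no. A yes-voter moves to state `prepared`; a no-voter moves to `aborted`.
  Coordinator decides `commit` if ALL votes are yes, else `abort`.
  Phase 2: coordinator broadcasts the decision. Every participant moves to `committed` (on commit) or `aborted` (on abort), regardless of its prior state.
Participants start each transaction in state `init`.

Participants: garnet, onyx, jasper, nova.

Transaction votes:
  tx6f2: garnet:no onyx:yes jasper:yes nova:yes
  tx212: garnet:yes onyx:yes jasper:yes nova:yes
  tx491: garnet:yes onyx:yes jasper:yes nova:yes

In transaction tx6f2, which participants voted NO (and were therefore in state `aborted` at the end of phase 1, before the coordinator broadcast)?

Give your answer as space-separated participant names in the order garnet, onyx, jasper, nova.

Answer: garnet

Derivation:
Txn tx6f2 phase 1: garnet no -> aborted; onyx yes -> prepared; jasper yes -> prepared; nova yes -> prepared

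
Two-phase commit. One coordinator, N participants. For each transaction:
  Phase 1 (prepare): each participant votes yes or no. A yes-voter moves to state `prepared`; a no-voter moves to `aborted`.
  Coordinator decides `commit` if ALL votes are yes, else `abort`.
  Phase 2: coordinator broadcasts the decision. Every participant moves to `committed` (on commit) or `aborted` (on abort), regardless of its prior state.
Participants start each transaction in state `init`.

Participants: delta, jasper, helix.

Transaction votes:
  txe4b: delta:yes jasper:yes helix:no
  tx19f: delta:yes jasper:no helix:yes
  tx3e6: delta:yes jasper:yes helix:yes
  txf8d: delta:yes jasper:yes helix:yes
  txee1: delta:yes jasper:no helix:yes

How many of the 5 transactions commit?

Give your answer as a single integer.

txe4b: no from helix -> abort (commits=0)
tx19f: no from jasper -> abort (commits=0)
tx3e6: all yes -> commit (commits=1)
txf8d: all yes -> commit (commits=2)
txee1: no from jasper -> abort (commits=2)

Answer: 2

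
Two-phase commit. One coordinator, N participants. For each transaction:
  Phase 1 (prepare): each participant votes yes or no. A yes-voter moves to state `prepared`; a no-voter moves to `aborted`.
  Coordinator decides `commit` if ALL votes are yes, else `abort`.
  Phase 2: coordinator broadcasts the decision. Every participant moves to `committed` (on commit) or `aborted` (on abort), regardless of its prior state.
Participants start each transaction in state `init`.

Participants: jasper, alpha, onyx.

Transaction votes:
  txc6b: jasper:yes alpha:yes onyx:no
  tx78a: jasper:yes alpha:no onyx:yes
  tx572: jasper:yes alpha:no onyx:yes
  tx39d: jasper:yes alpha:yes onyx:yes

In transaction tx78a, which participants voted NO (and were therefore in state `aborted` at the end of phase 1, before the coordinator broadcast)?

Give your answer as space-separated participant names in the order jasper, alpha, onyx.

Txn tx78a phase 1: jasper yes -> prepared; alpha no -> aborted; onyx yes -> prepared

Answer: alpha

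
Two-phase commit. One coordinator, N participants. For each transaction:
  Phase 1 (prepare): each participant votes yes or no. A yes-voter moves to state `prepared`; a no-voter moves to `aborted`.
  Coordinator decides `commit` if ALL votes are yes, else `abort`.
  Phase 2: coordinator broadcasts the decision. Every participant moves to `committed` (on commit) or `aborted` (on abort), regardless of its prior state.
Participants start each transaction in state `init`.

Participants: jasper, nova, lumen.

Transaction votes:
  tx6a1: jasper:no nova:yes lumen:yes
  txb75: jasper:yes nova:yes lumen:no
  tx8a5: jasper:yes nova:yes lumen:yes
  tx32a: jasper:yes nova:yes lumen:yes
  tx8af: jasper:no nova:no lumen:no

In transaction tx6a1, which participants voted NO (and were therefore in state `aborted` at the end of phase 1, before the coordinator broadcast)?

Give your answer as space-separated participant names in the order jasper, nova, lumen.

Answer: jasper

Derivation:
Txn tx6a1 phase 1: jasper no -> aborted; nova yes -> prepared; lumen yes -> prepared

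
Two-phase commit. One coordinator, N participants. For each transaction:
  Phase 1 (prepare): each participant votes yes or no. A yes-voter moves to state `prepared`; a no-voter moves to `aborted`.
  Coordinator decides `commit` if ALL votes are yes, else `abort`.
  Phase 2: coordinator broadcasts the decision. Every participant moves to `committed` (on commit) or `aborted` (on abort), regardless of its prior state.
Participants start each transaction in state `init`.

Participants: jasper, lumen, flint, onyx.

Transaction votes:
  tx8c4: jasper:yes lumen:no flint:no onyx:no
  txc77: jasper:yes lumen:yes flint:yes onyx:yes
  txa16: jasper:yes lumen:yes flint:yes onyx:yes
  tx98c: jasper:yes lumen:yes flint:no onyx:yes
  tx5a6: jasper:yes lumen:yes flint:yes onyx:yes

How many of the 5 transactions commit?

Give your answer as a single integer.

Answer: 3

Derivation:
tx8c4: no from lumen, flint, onyx -> abort (commits=0)
txc77: all yes -> commit (commits=1)
txa16: all yes -> commit (commits=2)
tx98c: no from flint -> abort (commits=2)
tx5a6: all yes -> commit (commits=3)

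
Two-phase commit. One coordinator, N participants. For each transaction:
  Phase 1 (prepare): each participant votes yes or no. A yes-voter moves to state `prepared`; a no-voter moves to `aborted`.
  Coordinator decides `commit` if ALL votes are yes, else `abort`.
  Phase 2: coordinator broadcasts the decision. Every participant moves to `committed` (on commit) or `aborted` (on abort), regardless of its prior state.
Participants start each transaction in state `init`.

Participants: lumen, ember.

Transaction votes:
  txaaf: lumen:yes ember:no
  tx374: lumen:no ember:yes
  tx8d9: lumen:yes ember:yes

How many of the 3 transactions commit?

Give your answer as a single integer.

txaaf: no from ember -> abort (commits=0)
tx374: no from lumen -> abort (commits=0)
tx8d9: all yes -> commit (commits=1)

Answer: 1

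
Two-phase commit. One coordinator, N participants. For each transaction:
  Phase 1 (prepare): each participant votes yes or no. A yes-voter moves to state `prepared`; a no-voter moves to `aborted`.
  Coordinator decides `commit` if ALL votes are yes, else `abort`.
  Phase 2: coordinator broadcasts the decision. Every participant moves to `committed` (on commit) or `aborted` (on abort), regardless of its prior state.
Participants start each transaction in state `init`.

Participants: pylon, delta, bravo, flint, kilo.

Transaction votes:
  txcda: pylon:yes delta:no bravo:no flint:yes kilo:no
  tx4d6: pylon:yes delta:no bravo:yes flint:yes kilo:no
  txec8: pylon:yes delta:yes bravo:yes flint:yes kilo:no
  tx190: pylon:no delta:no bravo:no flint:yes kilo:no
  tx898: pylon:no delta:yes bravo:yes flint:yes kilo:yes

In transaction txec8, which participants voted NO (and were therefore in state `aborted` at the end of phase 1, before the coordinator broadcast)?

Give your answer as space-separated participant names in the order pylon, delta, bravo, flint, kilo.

Txn txec8 phase 1: pylon yes -> prepared; delta yes -> prepared; bravo yes -> prepared; flint yes -> prepared; kilo no -> aborted

Answer: kilo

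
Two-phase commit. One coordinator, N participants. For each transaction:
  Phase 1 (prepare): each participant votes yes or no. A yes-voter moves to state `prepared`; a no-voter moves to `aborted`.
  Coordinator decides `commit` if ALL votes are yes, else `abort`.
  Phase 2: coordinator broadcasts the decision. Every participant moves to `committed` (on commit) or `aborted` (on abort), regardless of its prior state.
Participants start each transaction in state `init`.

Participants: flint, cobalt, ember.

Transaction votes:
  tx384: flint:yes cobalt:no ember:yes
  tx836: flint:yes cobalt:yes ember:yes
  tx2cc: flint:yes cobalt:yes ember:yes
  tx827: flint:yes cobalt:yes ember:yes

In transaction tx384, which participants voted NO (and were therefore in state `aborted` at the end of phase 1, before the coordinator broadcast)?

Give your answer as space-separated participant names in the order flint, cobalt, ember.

Txn tx384 phase 1: flint yes -> prepared; cobalt no -> aborted; ember yes -> prepared

Answer: cobalt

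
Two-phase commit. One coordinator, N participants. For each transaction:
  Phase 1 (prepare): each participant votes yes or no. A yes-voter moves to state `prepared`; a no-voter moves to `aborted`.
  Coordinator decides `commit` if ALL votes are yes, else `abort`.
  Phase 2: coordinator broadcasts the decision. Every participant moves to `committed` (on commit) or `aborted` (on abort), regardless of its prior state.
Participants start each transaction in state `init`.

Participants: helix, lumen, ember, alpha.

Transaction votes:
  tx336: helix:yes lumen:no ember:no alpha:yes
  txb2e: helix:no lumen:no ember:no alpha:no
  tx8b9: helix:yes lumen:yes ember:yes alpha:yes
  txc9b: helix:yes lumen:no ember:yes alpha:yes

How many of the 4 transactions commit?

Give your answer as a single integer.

Answer: 1

Derivation:
tx336: no from lumen, ember -> abort (commits=0)
txb2e: no from helix, lumen, ember, alpha -> abort (commits=0)
tx8b9: all yes -> commit (commits=1)
txc9b: no from lumen -> abort (commits=1)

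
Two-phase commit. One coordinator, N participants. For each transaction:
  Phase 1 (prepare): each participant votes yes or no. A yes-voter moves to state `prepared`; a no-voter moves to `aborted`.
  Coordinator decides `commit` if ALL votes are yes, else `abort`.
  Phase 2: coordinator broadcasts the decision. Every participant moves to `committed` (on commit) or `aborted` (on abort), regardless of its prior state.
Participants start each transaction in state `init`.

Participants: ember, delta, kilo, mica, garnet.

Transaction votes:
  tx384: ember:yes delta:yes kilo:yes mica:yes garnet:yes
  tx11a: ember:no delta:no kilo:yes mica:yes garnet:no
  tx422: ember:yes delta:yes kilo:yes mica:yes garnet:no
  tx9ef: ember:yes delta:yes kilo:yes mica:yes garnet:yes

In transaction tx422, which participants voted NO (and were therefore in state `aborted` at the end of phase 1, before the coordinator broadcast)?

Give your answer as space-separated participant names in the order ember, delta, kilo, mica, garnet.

Txn tx422 phase 1: ember yes -> prepared; delta yes -> prepared; kilo yes -> prepared; mica yes -> prepared; garnet no -> aborted

Answer: garnet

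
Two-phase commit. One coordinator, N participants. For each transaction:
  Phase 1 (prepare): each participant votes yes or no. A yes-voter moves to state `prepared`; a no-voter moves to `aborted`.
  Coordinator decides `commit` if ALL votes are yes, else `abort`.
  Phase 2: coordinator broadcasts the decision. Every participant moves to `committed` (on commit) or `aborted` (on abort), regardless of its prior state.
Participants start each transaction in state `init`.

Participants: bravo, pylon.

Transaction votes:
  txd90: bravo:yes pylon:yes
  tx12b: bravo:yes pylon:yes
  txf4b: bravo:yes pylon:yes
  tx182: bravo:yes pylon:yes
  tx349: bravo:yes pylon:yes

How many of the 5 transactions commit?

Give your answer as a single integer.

txd90: all yes -> commit (commits=1)
tx12b: all yes -> commit (commits=2)
txf4b: all yes -> commit (commits=3)
tx182: all yes -> commit (commits=4)
tx349: all yes -> commit (commits=5)

Answer: 5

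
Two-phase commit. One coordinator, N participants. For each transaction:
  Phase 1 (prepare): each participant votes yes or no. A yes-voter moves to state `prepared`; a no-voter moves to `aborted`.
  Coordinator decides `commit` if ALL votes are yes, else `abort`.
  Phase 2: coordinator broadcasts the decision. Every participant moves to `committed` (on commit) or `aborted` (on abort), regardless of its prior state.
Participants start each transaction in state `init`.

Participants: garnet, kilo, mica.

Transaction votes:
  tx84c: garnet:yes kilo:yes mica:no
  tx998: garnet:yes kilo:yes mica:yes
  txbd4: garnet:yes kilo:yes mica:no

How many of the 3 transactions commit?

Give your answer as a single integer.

Answer: 1

Derivation:
tx84c: no from mica -> abort (commits=0)
tx998: all yes -> commit (commits=1)
txbd4: no from mica -> abort (commits=1)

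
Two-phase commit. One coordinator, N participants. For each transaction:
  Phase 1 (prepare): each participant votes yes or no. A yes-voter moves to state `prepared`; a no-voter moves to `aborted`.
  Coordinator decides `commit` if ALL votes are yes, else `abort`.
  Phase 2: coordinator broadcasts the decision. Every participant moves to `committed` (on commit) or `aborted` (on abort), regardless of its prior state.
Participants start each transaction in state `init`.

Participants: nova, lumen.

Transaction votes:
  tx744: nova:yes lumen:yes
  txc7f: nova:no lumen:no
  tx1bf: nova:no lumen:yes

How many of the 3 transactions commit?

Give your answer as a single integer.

tx744: all yes -> commit (commits=1)
txc7f: no from nova, lumen -> abort (commits=1)
tx1bf: no from nova -> abort (commits=1)

Answer: 1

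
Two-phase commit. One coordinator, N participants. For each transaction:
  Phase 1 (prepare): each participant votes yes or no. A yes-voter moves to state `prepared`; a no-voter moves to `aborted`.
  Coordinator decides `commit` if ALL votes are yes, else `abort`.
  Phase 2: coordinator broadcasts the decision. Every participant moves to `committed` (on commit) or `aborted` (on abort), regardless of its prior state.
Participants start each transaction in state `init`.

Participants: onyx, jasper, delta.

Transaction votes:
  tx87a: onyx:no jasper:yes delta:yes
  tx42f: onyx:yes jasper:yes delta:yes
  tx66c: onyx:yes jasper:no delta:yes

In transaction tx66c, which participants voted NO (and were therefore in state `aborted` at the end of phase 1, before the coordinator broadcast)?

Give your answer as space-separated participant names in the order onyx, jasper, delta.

Answer: jasper

Derivation:
Txn tx66c phase 1: onyx yes -> prepared; jasper no -> aborted; delta yes -> prepared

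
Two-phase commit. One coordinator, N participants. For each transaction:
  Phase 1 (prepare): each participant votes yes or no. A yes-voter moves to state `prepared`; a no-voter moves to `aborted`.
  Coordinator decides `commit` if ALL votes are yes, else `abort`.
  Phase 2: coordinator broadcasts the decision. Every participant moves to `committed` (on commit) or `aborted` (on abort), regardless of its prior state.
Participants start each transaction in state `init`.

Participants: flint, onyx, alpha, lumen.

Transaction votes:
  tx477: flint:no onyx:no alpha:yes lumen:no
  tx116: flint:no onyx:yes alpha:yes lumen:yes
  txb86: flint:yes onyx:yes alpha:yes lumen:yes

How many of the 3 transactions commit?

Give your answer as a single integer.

tx477: no from flint, onyx, lumen -> abort (commits=0)
tx116: no from flint -> abort (commits=0)
txb86: all yes -> commit (commits=1)

Answer: 1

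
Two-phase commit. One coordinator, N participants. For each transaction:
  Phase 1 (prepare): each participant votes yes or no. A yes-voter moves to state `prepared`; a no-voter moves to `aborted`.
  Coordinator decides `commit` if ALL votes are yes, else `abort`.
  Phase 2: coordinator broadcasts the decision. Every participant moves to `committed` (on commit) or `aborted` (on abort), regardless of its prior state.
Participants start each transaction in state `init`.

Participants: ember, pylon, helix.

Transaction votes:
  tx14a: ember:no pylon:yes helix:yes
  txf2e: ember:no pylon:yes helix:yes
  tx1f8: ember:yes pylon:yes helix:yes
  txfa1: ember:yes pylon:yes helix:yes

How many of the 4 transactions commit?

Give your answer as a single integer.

tx14a: no from ember -> abort (commits=0)
txf2e: no from ember -> abort (commits=0)
tx1f8: all yes -> commit (commits=1)
txfa1: all yes -> commit (commits=2)

Answer: 2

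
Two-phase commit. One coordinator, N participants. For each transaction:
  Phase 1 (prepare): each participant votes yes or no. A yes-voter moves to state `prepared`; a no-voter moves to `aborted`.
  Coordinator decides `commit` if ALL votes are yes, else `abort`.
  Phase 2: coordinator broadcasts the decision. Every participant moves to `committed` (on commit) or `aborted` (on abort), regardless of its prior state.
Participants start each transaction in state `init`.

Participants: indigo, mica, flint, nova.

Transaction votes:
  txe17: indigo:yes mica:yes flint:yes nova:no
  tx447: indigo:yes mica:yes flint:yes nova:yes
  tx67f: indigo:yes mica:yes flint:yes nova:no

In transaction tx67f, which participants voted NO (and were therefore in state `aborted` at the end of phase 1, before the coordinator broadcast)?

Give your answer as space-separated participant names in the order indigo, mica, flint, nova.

Answer: nova

Derivation:
Txn tx67f phase 1: indigo yes -> prepared; mica yes -> prepared; flint yes -> prepared; nova no -> aborted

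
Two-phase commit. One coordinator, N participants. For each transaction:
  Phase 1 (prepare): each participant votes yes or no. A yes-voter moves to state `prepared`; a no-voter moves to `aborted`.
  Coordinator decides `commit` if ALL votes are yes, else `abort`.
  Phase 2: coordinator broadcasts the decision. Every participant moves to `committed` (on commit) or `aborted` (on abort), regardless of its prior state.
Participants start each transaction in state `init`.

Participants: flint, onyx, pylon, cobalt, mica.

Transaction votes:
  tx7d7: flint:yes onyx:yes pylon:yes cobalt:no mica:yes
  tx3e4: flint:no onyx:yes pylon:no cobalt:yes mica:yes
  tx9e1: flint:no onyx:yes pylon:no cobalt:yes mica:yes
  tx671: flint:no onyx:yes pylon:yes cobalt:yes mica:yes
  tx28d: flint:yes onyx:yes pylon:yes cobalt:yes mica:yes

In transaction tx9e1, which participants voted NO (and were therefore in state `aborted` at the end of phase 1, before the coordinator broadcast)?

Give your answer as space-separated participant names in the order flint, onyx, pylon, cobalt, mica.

Answer: flint pylon

Derivation:
Txn tx9e1 phase 1: flint no -> aborted; onyx yes -> prepared; pylon no -> aborted; cobalt yes -> prepared; mica yes -> prepared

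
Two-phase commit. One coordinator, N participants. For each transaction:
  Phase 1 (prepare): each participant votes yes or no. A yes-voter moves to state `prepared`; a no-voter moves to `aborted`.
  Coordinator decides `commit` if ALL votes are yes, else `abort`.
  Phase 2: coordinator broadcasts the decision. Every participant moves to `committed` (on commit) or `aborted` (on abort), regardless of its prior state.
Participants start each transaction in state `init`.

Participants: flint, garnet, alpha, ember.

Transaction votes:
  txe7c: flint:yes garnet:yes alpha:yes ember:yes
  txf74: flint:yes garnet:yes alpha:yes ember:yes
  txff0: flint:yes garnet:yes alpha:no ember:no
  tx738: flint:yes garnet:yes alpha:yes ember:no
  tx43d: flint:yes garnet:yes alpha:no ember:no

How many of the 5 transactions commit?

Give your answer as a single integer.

Answer: 2

Derivation:
txe7c: all yes -> commit (commits=1)
txf74: all yes -> commit (commits=2)
txff0: no from alpha, ember -> abort (commits=2)
tx738: no from ember -> abort (commits=2)
tx43d: no from alpha, ember -> abort (commits=2)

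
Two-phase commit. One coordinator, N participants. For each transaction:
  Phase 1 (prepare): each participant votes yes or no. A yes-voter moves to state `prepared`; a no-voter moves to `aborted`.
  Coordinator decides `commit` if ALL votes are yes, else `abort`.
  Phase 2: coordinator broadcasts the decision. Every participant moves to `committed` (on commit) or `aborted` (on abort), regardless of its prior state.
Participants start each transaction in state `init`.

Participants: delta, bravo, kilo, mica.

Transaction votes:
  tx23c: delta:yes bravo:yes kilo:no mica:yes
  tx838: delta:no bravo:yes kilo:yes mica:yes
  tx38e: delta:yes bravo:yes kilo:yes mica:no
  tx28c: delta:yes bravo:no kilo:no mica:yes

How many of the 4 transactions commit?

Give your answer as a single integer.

tx23c: no from kilo -> abort (commits=0)
tx838: no from delta -> abort (commits=0)
tx38e: no from mica -> abort (commits=0)
tx28c: no from bravo, kilo -> abort (commits=0)

Answer: 0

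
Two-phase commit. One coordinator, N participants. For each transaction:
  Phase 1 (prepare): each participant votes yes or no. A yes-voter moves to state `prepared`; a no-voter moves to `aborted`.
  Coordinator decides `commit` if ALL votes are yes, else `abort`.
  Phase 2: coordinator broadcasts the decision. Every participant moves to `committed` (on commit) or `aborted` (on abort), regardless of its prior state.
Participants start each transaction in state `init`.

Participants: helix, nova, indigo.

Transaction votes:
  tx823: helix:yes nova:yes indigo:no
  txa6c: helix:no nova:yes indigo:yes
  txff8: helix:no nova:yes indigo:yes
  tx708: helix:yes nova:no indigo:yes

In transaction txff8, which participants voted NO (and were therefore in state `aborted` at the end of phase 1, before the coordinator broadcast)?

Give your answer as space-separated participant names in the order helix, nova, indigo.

Answer: helix

Derivation:
Txn txff8 phase 1: helix no -> aborted; nova yes -> prepared; indigo yes -> prepared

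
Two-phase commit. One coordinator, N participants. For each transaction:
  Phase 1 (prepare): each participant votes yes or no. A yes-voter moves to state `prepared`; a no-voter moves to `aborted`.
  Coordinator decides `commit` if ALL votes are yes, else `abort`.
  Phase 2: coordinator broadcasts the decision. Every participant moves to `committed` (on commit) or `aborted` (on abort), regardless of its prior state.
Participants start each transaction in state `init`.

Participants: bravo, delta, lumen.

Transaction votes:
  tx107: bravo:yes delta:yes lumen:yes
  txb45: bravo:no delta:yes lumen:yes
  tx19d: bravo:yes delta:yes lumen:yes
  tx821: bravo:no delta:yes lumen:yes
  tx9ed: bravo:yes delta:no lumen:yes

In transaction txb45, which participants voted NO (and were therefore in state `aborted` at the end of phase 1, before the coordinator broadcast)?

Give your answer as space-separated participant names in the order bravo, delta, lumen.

Txn txb45 phase 1: bravo no -> aborted; delta yes -> prepared; lumen yes -> prepared

Answer: bravo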